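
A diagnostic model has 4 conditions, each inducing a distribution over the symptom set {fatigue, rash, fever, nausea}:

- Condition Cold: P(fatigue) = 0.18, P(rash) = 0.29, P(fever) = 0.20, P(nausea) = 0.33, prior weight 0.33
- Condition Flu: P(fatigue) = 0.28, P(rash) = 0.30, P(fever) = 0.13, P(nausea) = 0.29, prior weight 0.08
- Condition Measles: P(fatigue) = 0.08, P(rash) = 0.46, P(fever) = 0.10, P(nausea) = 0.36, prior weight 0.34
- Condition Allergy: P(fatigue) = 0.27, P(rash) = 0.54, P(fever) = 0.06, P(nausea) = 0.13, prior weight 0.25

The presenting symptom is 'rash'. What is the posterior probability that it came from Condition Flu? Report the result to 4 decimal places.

0.0584

By Bayes' theorem, P(k | x) = P(Z=k) f_k(x) / Σ_j P(Z=j) f_j(x).
Evaluate each component's likelihood at the observed value:
  f_Cold = 0.29
  f_Flu = 0.3
  f_Measles = 0.46
  f_Allergy = 0.54
Weight by the priors:
  P(Z=Cold)·f_Cold = 0.33 × 0.29 = 0.0957
  P(Z=Flu)·f_Flu = 0.08 × 0.3 = 0.024
  P(Z=Measles)·f_Measles = 0.34 × 0.46 = 0.1564
  P(Z=Allergy)·f_Allergy = 0.25 × 0.54 = 0.135
Marginal: 0.0957 + 0.024 + 0.1564 + 0.135 = 0.4111
Responsibility of Condition Flu: 0.024 / 0.4111 ≈ 0.0584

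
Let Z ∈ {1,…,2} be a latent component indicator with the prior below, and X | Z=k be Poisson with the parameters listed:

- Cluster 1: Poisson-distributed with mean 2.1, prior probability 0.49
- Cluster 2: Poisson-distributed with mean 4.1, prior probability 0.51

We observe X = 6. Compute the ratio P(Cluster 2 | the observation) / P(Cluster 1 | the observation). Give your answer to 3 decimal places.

Posterior odds = (π_i f_i(x)) / (π_j f_j(x)); the normalising sum cancels.
Component likelihoods at x = 6:
  f_1 = e^(−2.1)·2.1^6/6! = 0.014587
  f_2 = e^(−4.1)·4.1^6/6! = 0.109336
Odds = (0.51/0.49) × (0.109336/0.014587) = 1.04082 × 7.49546 ≈ 7.801

7.801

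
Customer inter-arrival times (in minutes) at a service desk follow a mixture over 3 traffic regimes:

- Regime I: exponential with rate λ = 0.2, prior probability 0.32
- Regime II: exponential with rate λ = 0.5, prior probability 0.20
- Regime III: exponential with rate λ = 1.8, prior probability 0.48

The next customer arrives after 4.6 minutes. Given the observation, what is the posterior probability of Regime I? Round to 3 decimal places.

0.713

Posterior ∝ prior × likelihood, so P(k | x) ∝ π_k f_k(x); normalise over all components.
Evaluate each component's likelihood at the observed value:
  L_I = 0.0797038
  L_II = 0.0501294
  L_III = 0.000456367
Unnormalised posteriors:
  π_I·L_I = 0.32 × 0.0797038 = 0.0255052
  π_II·L_II = 0.20 × 0.0501294 = 0.0100259
  π_III·L_III = 0.48 × 0.000456367 = 0.000219056
Marginal: 0.0255052 + 0.0100259 + 0.000219056 = 0.0357502
P(Regime I | x) = 0.0255052 / 0.0357502 ≈ 0.713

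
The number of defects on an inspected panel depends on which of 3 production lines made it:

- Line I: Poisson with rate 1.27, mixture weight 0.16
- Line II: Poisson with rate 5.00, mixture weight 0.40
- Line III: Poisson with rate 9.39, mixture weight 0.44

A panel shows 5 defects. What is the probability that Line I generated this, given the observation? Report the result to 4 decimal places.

The responsibility of component k is w_k f_k(x) divided by Σ_j w_j f_j(x).
Component likelihoods at x = 5 defects:
  f_I = e^(−1.27)·1.27^5/5! = 0.00773185
  f_II = e^(−5.00)·5.00^5/5! = 0.175467
  f_III = e^(−9.39)·9.39^5/5! = 0.0508302
Unnormalised posteriors:
  w_I·f_I = 0.16 × 0.00773185 = 0.0012371
  w_II·f_II = 0.40 × 0.175467 = 0.0701869
  w_III·f_III = 0.44 × 0.0508302 = 0.0223653
Denominator: 0.0012371 + 0.0701869 + 0.0223653 = 0.0937893
Responsibility of Line I: 0.0012371 / 0.0937893 ≈ 0.0132

0.0132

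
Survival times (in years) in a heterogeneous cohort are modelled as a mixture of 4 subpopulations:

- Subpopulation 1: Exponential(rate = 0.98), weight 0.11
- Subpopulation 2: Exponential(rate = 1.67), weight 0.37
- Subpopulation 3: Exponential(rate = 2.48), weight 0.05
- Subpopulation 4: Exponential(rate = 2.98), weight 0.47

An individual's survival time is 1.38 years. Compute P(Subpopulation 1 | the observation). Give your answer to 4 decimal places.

Apply Bayes' rule: the posterior for each component is proportional to its prior times its likelihood at x.
Exponential densities:
  f_1 = 0.98·e^(−0.98·1.38) = 0.98·e^(−1.3524) = 0.253446
  f_2 = 1.67·e^(−1.67·1.38) = 1.67·e^(−2.3046) = 0.166664
  f_3 = 2.48·e^(−2.48·1.38) = 2.48·e^(−3.4224) = 0.0809324
  f_4 = 2.98·e^(−2.98·1.38) = 2.98·e^(−4.1124) = 0.048778
Weight by the priors:
  P(Z=1)·f_1 = 0.11 × 0.253446 = 0.0278791
  P(Z=2)·f_2 = 0.37 × 0.166664 = 0.0616656
  P(Z=3)·f_3 = 0.05 × 0.0809324 = 0.00404662
  P(Z=4)·f_4 = 0.47 × 0.048778 = 0.0229256
Evidence: 0.0278791 + 0.0616656 + 0.00404662 + 0.0229256 = 0.116517
Responsibility of Subpopulation 1: 0.0278791 / 0.116517 ≈ 0.2393

0.2393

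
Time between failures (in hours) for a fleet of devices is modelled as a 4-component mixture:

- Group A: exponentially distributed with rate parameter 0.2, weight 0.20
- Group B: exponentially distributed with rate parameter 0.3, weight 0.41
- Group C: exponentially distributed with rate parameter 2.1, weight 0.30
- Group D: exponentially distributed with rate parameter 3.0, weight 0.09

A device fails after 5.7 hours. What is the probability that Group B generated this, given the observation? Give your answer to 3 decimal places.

0.635

Apply Bayes' rule: the posterior for each component is proportional to its prior times its likelihood at x.
Component likelihoods at x = 5.7 hours:
  f_A = 0.2·e^(−0.2·5.7) = 0.2·e^(−1.1400) = 0.0639638
  f_B = 0.3·e^(−0.3·5.7) = 0.3·e^(−1.7100) = 0.0542597
  f_C = 2.1·e^(−2.1·5.7) = 2.1·e^(−11.9700) = 1.32958e-05
  f_D = 3.0·e^(−3.0·5.7) = 3.0·e^(−17.1000) = 1.12379e-07
Prior × likelihood for each component:
  w_A·f_A = 0.20 × 0.0639638 = 0.0127928
  w_B·f_B = 0.41 × 0.0542597 = 0.0222465
  w_C·f_C = 0.30 × 1.32958e-05 = 3.98874e-06
  w_D·f_D = 0.09 × 1.12379e-07 = 1.01141e-08
Evidence: 0.0127928 + 0.0222465 + 3.98874e-06 + 1.01141e-08 = 0.0350433
So the posterior for Group B is 0.0222465 / 0.0350433 ≈ 0.635.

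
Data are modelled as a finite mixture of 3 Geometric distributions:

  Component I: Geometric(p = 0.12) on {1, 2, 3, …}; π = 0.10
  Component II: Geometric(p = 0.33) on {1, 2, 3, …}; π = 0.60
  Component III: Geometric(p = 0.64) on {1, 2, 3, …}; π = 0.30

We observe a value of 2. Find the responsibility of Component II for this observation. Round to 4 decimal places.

Apply Bayes' rule: the posterior for each component is proportional to its prior times its likelihood at x.
Component likelihoods at x = 2:
  p_I = 0.1056
  p_II = 0.2211
  p_III = 0.2304
Weight by the priors:
  π_I·p_I = 0.10 × 0.1056 = 0.01056
  π_II·p_II = 0.60 × 0.2211 = 0.13266
  π_III·p_III = 0.30 × 0.2304 = 0.06912
Marginal: 0.01056 + 0.13266 + 0.06912 = 0.21234
So the posterior for Component II is 0.13266 / 0.21234 ≈ 0.6248.

0.6248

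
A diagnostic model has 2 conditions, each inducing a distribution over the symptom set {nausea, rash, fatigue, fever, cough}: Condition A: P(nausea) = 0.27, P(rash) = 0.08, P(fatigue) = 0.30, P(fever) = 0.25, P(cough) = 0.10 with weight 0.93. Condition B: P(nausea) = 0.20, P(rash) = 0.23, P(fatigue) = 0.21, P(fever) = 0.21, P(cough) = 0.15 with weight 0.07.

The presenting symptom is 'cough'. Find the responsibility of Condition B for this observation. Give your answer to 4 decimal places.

0.1014

P(component k | x) = π_k·f_k(x) / marginal(x), where marginal(x) = Σ_j π_j·f_j(x).
Component likelihoods at x = 'cough':
  f_A = P(cough | comp) = 0.10
  f_B = P(cough | comp) = 0.15
Unnormalised posteriors:
  π_A·f_A = 0.93 × 0.1 = 0.093
  π_B·f_B = 0.07 × 0.15 = 0.0105
Denominator: 0.093 + 0.0105 = 0.1035
Responsibility of Condition B: 0.0105 / 0.1035 ≈ 0.1014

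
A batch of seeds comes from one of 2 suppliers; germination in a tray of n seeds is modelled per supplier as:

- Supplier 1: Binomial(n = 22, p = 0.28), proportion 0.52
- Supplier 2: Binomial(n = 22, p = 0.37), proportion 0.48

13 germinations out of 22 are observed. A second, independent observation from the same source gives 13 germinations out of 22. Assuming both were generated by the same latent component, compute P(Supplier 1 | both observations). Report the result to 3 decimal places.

Apply Bayes' rule: the posterior for each component is proportional to its prior times its likelihood at x.
Since both observations come from the same component, the likelihood for component k is f_k(x₁)·f_k(x₂).
  p_1 = [C(22,13)·0.28^13·0.72^9 = 497420·6.50211e-08·0.0519987 = 0.00168178] × [0.00168178] = 2.8284e-06
  p_2 = [C(22,13)·0.37^13·0.63^9 = 497420·2.43569e-06·0.0156338 = 0.0189413] × [0.0189413] = 0.000358774
Multiply by the mixture weights:
  π_1·p_1 = 0.52 × 2.8284e-06 = 1.47077e-06
  π_2·p_2 = 0.48 × 0.000358774 = 0.000172212
Evidence: 1.47077e-06 + 0.000172212 = 0.000173682
P(Supplier 1 | x₁,x₂) = 1.47077e-06 / 0.000173682 ≈ 0.008

0.008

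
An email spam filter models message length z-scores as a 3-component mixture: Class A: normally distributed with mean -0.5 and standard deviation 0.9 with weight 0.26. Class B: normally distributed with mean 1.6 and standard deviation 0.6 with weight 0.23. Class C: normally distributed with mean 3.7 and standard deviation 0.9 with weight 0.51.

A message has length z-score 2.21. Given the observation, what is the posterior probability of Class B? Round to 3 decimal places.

P(component k | x) = P(Z=k)·f_k(x) / marginal(x), where marginal(x) = Σ_j P(Z=j)·f_j(x).
Evaluate each component's likelihood at the observed value:
  f_A = (1/(0.9·√(2π)))·exp(−(2.21−-0.5)²/(2·0.9²)) = 0.443269·exp(-4.53340) = 0.00476255
  f_B = (1/(0.6·√(2π)))·exp(−(2.21−1.6)²/(2·0.6²)) = 0.664904·exp(-0.51681) = 0.396564
  f_C = (1/(0.9·√(2π)))·exp(−(2.21−3.7)²/(2·0.9²)) = 0.443269·exp(-1.37043) = 0.112589
Multiply by the mixture weights:
  P(Z=A)·f_A = 0.26 × 0.00476255 = 0.00123826
  P(Z=B)·f_B = 0.23 × 0.396564 = 0.0912097
  P(Z=C)·f_C = 0.51 × 0.112589 = 0.0574205
Denominator: 0.00123826 + 0.0912097 + 0.0574205 = 0.149868
So the posterior for Class B is 0.0912097 / 0.149868 ≈ 0.609.

0.609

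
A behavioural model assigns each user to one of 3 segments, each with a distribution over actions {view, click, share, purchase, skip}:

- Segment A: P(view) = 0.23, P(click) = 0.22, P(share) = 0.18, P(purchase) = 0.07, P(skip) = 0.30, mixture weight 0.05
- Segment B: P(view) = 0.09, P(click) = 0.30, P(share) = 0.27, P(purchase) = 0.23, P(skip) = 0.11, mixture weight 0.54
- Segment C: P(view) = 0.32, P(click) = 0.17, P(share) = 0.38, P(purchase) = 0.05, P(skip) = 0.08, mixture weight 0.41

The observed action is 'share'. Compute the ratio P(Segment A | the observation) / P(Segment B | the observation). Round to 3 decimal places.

0.062

Only the two components matter; the odds are (w_i f_i(x)) / (w_j f_j(x)).
Component likelihoods at x = 'share':
  p_A = 0.18
  p_B = 0.27
  p_C = 0.38
Odds = (0.05/0.54) × (0.18/0.27) = 0.0925926 × 0.666667 ≈ 0.062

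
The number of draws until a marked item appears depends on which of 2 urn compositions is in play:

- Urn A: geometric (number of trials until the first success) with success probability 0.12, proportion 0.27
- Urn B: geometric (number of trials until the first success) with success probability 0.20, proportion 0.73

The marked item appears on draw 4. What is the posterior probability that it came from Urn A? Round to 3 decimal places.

Posterior ∝ prior × likelihood, so P(k | x) ∝ w_k f_k(x); normalise over all components.
Geometric probabilities:
  f_A = 0.0817766
  f_B = 0.1024
Prior × likelihood for each component:
  w_A·f_A = 0.27 × 0.0817766 = 0.0220797
  w_B·f_B = 0.73 × 0.1024 = 0.074752
Normaliser: 0.0220797 + 0.074752 = 0.0968317
So the posterior for Urn A is 0.0220797 / 0.0968317 ≈ 0.228.

0.228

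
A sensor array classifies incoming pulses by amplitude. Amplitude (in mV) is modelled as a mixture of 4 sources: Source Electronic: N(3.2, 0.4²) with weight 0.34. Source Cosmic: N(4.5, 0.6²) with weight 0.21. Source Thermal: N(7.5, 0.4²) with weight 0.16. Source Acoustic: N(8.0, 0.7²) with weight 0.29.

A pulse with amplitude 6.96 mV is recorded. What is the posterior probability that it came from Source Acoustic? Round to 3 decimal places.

Apply Bayes' rule: the posterior for each component is proportional to its prior times its likelihood at x.
Component likelihoods at x = 6.96 mV:
  p_Electronic = (1/(0.4·√(2π)))·exp(−(6.96−3.2)²/(2·0.4²)) = 0.997356·exp(-44.18000) = 6.48216e-20
  p_Cosmic = (1/(0.6·√(2π)))·exp(−(6.96−4.5)²/(2·0.6²)) = 0.664904·exp(-8.40500) = 0.000148769
  p_Thermal = (1/(0.4·√(2π)))·exp(−(6.96−7.5)²/(2·0.4²)) = 0.997356·exp(-0.91125) = 0.400958
  p_Acoustic = (1/(0.7·√(2π)))·exp(−(6.96−8.0)²/(2·0.7²)) = 0.569918·exp(-1.10367) = 0.189013
Weight by the priors:
  w_Electronic·p_Electronic = 0.34 × 6.48216e-20 = 2.20393e-20
  w_Cosmic·p_Cosmic = 0.21 × 0.000148769 = 3.12416e-05
  w_Thermal·p_Thermal = 0.16 × 0.400958 = 0.0641533
  w_Acoustic·p_Acoustic = 0.29 × 0.189013 = 0.0548139
Marginal: 2.20393e-20 + 3.12416e-05 + 0.0641533 + 0.0548139 = 0.118998
P(Source Acoustic | the observation) = 0.0548139 / 0.118998 ≈ 0.461

0.461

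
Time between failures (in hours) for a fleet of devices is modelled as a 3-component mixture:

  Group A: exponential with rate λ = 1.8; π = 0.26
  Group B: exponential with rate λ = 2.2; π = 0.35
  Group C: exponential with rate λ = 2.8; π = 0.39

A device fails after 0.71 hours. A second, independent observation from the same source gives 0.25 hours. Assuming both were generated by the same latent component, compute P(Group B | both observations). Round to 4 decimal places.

0.3643

Apply Bayes' rule: the posterior for each component is proportional to its prior times its likelihood at x.
Since both observations come from the same component, the likelihood for component k is f_k(x₁)·f_k(x₂).
  f_A = [1.8·e^(−1.8·0.71) = 1.8·e^(−1.2780) = 0.501469] × [1.14773] = 0.575551
  f_B = [2.2·e^(−2.2·0.71) = 2.2·e^(−1.5620) = 0.461376] × [1.26929] = 0.585619
  f_C = [2.8·e^(−2.8·0.71) = 2.8·e^(−1.9880) = 0.383513] × [1.39044] = 0.533252
Multiply by the mixture weights:
  w_A·f_A = 0.26 × 0.575551 = 0.149643
  w_B·f_B = 0.35 × 0.585619 = 0.204967
  w_C·f_C = 0.39 × 0.533252 = 0.207968
Denominator: 0.149643 + 0.204967 + 0.207968 = 0.562578
Responsibility of Group B: 0.204967 / 0.562578 ≈ 0.3643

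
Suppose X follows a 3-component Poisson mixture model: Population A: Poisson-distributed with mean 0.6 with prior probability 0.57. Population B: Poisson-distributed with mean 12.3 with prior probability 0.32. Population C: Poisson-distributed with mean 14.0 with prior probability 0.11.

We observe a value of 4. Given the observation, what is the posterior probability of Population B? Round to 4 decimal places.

0.4308

Posterior ∝ prior × likelihood, so P(k | x) ∝ P(Z=k) f_k(x); normalise over all components.
Poisson probabilities:
  L_A = e^(−0.6)·0.6^4/4! = 0.00296358
  L_B = e^(−12.3)·12.3^4/4! = 0.00434097
  L_C = e^(−14.0)·14.0^4/4! = 0.001331
Multiply by the mixture weights:
  P(Z=A)·L_A = 0.57 × 0.00296358 = 0.00168924
  P(Z=B)·L_B = 0.32 × 0.00434097 = 0.00138911
  P(Z=C)·L_C = 0.11 × 0.001331 = 0.00014641
Normaliser: 0.00168924 + 0.00138911 + 0.00014641 = 0.00322476
P(Population B | 4) ≈ 0.4308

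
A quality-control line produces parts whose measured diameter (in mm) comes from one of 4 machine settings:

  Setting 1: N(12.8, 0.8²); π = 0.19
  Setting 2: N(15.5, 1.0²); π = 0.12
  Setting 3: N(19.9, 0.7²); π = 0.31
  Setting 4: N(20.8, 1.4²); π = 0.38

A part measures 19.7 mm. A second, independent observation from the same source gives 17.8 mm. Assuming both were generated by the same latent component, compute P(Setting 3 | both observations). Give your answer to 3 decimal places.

Apply Bayes' rule: the posterior for each component is proportional to its prior times its likelihood at x.
Since both observations come from the same component, the likelihood for component k is f_k(x₁)·f_k(x₂).
  p_1 = [(1/(0.8·√(2π)))·exp(−(19.7−12.8)²/(2·0.8²)) = 0.498678·exp(-37.19531) = 3.50027e-17] × [1.6425e-09] = 5.7492e-26
  p_2 = [(1/(1.0·√(2π)))·exp(−(19.7−15.5)²/(2·1.0²)) = 0.398942·exp(-8.82000) = 5.89431e-05] × [0.028327] = 1.66968e-06
  p_3 = [(1/(0.7·√(2π)))·exp(−(19.7−19.9)²/(2·0.7²)) = 0.569918·exp(-0.04082) = 0.547124] × [0.00633121] = 0.00346396
  p_4 = [(1/(1.4·√(2π)))·exp(−(19.7−20.8)²/(2·1.4²)) = 0.284959·exp(-0.30867) = 0.20928] × [0.0286865] = 0.0060035
Prior × likelihood for each component:
  P(Z=1)·p_1 = 0.19 × 5.7492e-26 = 1.09235e-26
  P(Z=2)·p_2 = 0.12 × 1.66968e-06 = 2.00362e-07
  P(Z=3)·p_3 = 0.31 × 0.00346396 = 0.00107383
  P(Z=4)·p_4 = 0.38 × 0.0060035 = 0.00228133
Sum: 1.09235e-26 + 2.00362e-07 + 0.00107383 + 0.00228133 = 0.00335536
So the posterior for Setting 3 is 0.00107383 / 0.00335536 ≈ 0.320.

0.320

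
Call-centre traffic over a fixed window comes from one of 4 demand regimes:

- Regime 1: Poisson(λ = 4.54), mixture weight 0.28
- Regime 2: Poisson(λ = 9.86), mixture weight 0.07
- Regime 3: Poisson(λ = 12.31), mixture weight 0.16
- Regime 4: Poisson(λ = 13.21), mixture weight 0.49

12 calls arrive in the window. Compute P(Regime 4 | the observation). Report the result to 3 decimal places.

By Bayes' theorem, P(k | x) = π_k f_k(x) / Σ_j π_j f_j(x).
Component likelihoods at x = 12 calls:
  p_1 = 0.00170858
  p_2 = 0.0920539
  p_3 = 0.113919
  p_4 = 0.108011
Weight by the priors:
  π_1·p_1 = 0.28 × 0.00170858 = 0.000478404
  π_2·p_2 = 0.07 × 0.0920539 = 0.00644378
  π_3·p_3 = 0.16 × 0.113919 = 0.018227
  π_4·p_4 = 0.49 × 0.108011 = 0.0529252
Normaliser: 0.000478404 + 0.00644378 + 0.018227 + 0.0529252 = 0.0780744
P(Regime 4 | data) = 0.0529252 / 0.0780744 ≈ 0.678

0.678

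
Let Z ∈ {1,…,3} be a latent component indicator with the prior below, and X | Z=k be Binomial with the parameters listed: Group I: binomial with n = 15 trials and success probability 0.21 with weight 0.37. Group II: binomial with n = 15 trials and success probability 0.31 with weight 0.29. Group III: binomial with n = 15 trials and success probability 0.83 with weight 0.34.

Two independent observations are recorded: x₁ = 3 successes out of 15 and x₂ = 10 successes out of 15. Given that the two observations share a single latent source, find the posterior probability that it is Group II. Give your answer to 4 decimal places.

0.9254

Apply Bayes' rule: the posterior for each component is proportional to its prior times its likelihood at x.
Since both observations come from the same component, the likelihood for component k is f_k(x₁)·f_k(x₂).
  p_I = [C(15,3)·0.21^3·0.79^12 = 455·0.009261·0.0590915 = 0.248997] × [0.000154129] = 3.83776e-05
  p_II = [C(15,3)·0.31^3·0.69^12 = 455·0.029791·0.0116463 = 0.157865] × [0.00384962] = 0.00060772
  p_III = [C(15,3)·0.83^3·0.17^12 = 455·0.571787·5.82622e-10 = 1.51577e-07] × [0.0661578] = 1.0028e-08
Weight by the priors:
  w_I·p_I = 0.37 × 3.83776e-05 = 1.41997e-05
  w_II·p_II = 0.29 × 0.00060772 = 0.000176239
  w_III·p_III = 0.34 × 1.0028e-08 = 3.40951e-09
Normaliser: 1.41997e-05 + 0.000176239 + 3.40951e-09 = 0.000190442
Responsibility of Group II: 0.000176239 / 0.000190442 ≈ 0.9254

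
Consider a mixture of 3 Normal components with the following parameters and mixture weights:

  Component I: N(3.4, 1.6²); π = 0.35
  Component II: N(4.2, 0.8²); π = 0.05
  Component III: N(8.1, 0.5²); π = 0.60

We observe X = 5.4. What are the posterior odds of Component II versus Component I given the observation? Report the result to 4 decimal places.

Since P(k|x) ∝ w_k f_k(x), the posterior odds are w_i f_i(x) / (w_j f_j(x)).
Normal densities:
  f_I = (1/(1.6·√(2π)))·exp(−(5.4−3.4)²/(2·1.6²)) = 0.249339·exp(-0.78125) = 0.114156
  f_II = (1/(0.8·√(2π)))·exp(−(5.4−4.2)²/(2·0.8²)) = 0.498678·exp(-1.12500) = 0.161897
  f_III = (1/(0.5·√(2π)))·exp(−(5.4−8.1)²/(2·0.5²)) = 0.797885·exp(-14.58000) = 3.71472e-07
0.00809485 / 0.0399545 ≈ 0.2026

0.2026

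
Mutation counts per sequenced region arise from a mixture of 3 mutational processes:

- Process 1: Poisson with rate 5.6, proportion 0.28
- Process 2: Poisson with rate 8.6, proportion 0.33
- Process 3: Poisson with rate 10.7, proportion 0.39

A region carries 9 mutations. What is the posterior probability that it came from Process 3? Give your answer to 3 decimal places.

0.432

P(component k | x) = w_k·f_k(x) / marginal(x), where marginal(x) = Σ_j w_j·f_j(x).
Component likelihoods at x = 9 mutations:
  p_1 = 0.0551925
  p_2 = 0.130554
  p_3 = 0.114219
Weight by the priors:
  w_1·p_1 = 0.28 × 0.0551925 = 0.0154539
  w_2·p_2 = 0.33 × 0.130554 = 0.0430828
  w_3·p_3 = 0.39 × 0.114219 = 0.0445456
Denominator: 0.0154539 + 0.0430828 + 0.0445456 = 0.103082
Responsibility of Process 3: 0.0445456 / 0.103082 ≈ 0.432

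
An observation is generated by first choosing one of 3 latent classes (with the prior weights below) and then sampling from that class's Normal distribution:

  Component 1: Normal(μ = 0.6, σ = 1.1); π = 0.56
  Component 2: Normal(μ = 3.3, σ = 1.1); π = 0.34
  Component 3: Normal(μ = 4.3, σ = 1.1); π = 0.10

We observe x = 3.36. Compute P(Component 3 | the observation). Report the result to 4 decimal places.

By Bayes' theorem, P(k | x) = P(Z=k) f_k(x) / Σ_j P(Z=j) f_j(x).
Normal densities:
  L_1 = (1/(1.1·√(2π)))·exp(−(3.36−0.6)²/(2·1.1²)) = 0.362675·exp(-3.14777) = 0.0155761
  L_2 = (1/(1.1·√(2π)))·exp(−(3.36−3.3)²/(2·1.1²)) = 0.362675·exp(-0.00149) = 0.362136
  L_3 = (1/(1.1·√(2π)))·exp(−(3.36−4.3)²/(2·1.1²)) = 0.362675·exp(-0.36512) = 0.251736
Prior × likelihood for each component:
  P(Z=1)·L_1 = 0.56 × 0.0155761 = 0.00872262
  P(Z=2)·L_2 = 0.34 × 0.362136 = 0.123126
  P(Z=3)·L_3 = 0.10 × 0.251736 = 0.0251736
Evidence: 0.00872262 + 0.123126 + 0.0251736 = 0.157022
P(Component 3 | x) ≈ 0.1603

0.1603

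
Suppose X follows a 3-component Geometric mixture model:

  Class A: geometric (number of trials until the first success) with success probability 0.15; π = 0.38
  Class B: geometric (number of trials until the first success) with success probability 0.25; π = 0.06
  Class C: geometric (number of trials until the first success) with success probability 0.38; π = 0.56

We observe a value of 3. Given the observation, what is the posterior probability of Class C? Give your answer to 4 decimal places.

0.6224

P(component k | x) = π_k·f_k(x) / marginal(x), where marginal(x) = Σ_j π_j·f_j(x).
Geometric probabilities:
  L_A = 0.108375
  L_B = 0.140625
  L_C = 0.146072
Multiply by the mixture weights:
  π_A·L_A = 0.38 × 0.108375 = 0.0411825
  π_B·L_B = 0.06 × 0.140625 = 0.0084375
  π_C·L_C = 0.56 × 0.146072 = 0.0818003
Marginal: 0.0411825 + 0.0084375 + 0.0818003 = 0.13142
Responsibility of Class C: 0.0818003 / 0.13142 ≈ 0.6224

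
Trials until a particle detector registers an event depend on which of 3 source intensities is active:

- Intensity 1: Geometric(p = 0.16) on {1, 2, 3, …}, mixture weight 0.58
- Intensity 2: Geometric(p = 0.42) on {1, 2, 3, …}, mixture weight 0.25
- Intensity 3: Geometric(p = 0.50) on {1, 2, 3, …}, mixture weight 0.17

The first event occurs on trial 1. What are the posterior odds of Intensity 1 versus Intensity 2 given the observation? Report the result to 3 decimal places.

Since P(k|x) ∝ π_k f_k(x), the posterior odds are π_i f_i(x) / (π_j f_j(x)).
Component likelihoods at x = 1:
  p_1 = 0.16
  p_2 = 0.42
  p_3 = 0.5
0.0928 / 0.105 ≈ 0.884

0.884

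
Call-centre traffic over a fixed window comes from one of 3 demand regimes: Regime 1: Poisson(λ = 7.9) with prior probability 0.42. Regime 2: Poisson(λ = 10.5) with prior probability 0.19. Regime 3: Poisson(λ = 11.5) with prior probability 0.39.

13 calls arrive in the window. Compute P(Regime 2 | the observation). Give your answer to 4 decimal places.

Posterior ∝ prior × likelihood, so P(k | x) ∝ π_k f_k(x); normalise over all components.
Evaluate each component's likelihood at the observed value:
  p_1 = 0.0277936
  p_2 = 0.0833851
  p_3 = 0.100093
Multiply by the mixture weights:
  π_1·p_1 = 0.42 × 0.0277936 = 0.0116733
  π_2·p_2 = 0.19 × 0.0833851 = 0.0158432
  π_3·p_3 = 0.39 × 0.100093 = 0.0390364
Denominator: 0.0116733 + 0.0158432 + 0.0390364 = 0.0665529
So the posterior for Regime 2 is 0.0158432 / 0.0665529 ≈ 0.2381.

0.2381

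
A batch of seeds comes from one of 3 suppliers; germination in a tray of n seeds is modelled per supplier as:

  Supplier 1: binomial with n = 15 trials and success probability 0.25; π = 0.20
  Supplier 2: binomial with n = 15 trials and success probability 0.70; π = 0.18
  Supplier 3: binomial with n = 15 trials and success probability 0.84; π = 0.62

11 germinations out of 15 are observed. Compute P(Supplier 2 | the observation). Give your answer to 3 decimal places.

By Bayes' theorem, P(k | x) = π_k f_k(x) / Σ_j π_j f_j(x).
Binomial probabilities:
  L_1 = C(15,11)·0.25^11·0.75^4 = 1365·2.38419e-07·0.316406 = 0.000102972
  L_2 = C(15,11)·0.70^11·0.30^4 = 1365·0.0197733·0.0081 = 0.218623
  L_3 = C(15,11)·0.84^11·0.16^4 = 1365·0.146917·0.00065536 = 0.131427
Unnormalised posteriors:
  π_1·L_1 = 0.20 × 0.000102972 = 2.05943e-05
  π_2·L_2 = 0.18 × 0.218623 = 0.0393522
  π_3·L_3 = 0.62 × 0.131427 = 0.0814848
Evidence: 2.05943e-05 + 0.0393522 + 0.0814848 = 0.120858
Responsibility of Supplier 2: 0.0393522 / 0.120858 ≈ 0.326

0.326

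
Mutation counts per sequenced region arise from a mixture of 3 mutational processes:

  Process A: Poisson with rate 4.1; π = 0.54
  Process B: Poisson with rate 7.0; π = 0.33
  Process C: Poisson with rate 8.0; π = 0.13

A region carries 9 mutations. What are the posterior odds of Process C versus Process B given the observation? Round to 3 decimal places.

Since P(k|x) ∝ π_k f_k(x), the posterior odds are π_i f_i(x) / (π_j f_j(x)).
Component likelihoods at x = 9 mutations:
  p_A = 0.0149515
  p_B = 0.101405
  p_C = 0.124077
Odds = (0.13/0.33) × (0.124077/0.101405) = 0.393939 × 1.22358 ≈ 0.482

0.482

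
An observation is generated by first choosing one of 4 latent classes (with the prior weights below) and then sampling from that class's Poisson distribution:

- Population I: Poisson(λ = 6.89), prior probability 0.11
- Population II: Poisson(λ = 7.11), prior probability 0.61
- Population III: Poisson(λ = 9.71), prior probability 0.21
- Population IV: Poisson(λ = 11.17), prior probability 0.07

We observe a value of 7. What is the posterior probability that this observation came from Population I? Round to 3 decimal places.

Posterior ∝ prior × likelihood, so P(k | x) ∝ P(Z=k) f_k(x); normalise over all components.
Poisson probabilities:
  L_I = e^(−6.89)·6.89^7/7! = 0.148873
  L_II = e^(−7.11)·7.11^7/7! = 0.148875
  L_III = e^(−9.71)·9.71^7/7! = 0.0979726
  L_IV = e^(−11.17)·11.17^7/7! = 0.0606558
Unnormalised posteriors:
  P(Z=I)·L_I = 0.11 × 0.148873 = 0.016376
  P(Z=II)·L_II = 0.61 × 0.148875 = 0.090814
  P(Z=III)·L_III = 0.21 × 0.0979726 = 0.0205742
  P(Z=IV)·L_IV = 0.07 × 0.0606558 = 0.00424591
Marginal: 0.016376 + 0.090814 + 0.0205742 + 0.00424591 = 0.13201
P(Population I | data) = 0.016376 / 0.13201 ≈ 0.124

0.124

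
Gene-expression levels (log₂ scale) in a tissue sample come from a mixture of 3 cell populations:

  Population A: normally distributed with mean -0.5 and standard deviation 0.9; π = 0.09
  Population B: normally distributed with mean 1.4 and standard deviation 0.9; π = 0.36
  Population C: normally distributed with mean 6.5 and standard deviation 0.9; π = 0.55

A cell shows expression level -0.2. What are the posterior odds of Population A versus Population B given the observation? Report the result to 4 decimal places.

Since P(k|x) ∝ P(Z=k) f_k(x), the posterior odds are P(Z=i) f_i(x) / (P(Z=j) f_j(x)).
Normal densities:
  f_A = (1/(0.9·√(2π)))·exp(−(-0.2−-0.5)²/(2·0.9²)) = 0.443269·exp(-0.05556) = 0.419315
  f_B = (1/(0.9·√(2π)))·exp(−(-0.2−1.4)²/(2·0.9²)) = 0.443269·exp(-1.58025) = 0.0912799
  f_C = (1/(0.9·√(2π)))·exp(−(-0.2−6.5)²/(2·0.9²)) = 0.443269·exp(-27.70988) = 4.09658e-13
Odds = (0.09/0.36) × (0.419315/0.0912799) = 0.25 × 4.59373 ≈ 1.1484

1.1484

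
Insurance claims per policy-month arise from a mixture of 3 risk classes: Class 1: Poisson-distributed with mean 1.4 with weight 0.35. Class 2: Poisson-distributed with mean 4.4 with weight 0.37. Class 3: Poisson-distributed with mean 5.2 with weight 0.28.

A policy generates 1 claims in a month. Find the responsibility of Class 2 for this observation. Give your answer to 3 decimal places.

Apply Bayes' rule: the posterior for each component is proportional to its prior times its likelihood at x.
Poisson probabilities:
  L_1 = 0.345236
  L_2 = 0.0540203
  L_3 = 0.0286861
Weight by the priors:
  w_1·L_1 = 0.35 × 0.345236 = 0.120833
  w_2·L_2 = 0.37 × 0.0540203 = 0.0199875
  w_3·L_3 = 0.28 × 0.0286861 = 0.00803212
Normaliser: 0.120833 + 0.0199875 + 0.00803212 = 0.148852
P(Class 2 | the observation) = 0.0199875 / 0.148852 ≈ 0.134

0.134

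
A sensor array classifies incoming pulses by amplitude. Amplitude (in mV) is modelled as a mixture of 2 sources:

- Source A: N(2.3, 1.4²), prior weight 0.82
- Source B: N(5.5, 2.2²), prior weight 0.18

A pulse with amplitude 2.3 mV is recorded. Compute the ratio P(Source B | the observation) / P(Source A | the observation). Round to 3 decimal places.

0.049

Since P(k|x) ∝ π_k f_k(x), the posterior odds are π_i f_i(x) / (π_j f_j(x)).
Normal densities:
  p_A = 0.284959
  p_B = 0.0629605
0.0113329 / 0.233666 ≈ 0.049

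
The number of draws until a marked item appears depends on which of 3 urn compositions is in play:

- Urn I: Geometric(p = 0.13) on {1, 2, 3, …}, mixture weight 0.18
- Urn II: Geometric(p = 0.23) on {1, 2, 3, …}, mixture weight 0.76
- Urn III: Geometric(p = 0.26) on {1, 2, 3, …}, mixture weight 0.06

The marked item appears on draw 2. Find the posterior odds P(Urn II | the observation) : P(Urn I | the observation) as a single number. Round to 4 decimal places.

Posterior odds = (π_i f_i(x)) / (π_j f_j(x)); the normalising sum cancels.
Component likelihoods at x = 2:
  p_I = 0.1131
  p_II = 0.1771
  p_III = 0.1924
0.134596 / 0.020358 ≈ 6.6115

6.6115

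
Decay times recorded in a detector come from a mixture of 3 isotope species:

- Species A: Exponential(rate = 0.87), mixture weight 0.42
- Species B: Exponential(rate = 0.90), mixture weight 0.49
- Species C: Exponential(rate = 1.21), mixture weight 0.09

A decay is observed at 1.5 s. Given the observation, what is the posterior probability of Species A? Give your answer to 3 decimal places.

The responsibility of component k is π_k f_k(x) divided by Σ_j π_j f_j(x).
Exponential densities:
  L_A = 0.87·e^(−0.87·1.5) = 0.87·e^(−1.3050) = 0.23592
  L_B = 0.90·e^(−0.90·1.5) = 0.90·e^(−1.3500) = 0.233316
  L_C = 1.21·e^(−1.21·1.5) = 1.21·e^(−1.8150) = 0.197034
Prior × likelihood for each component:
  π_A·L_A = 0.42 × 0.23592 = 0.0990864
  π_B·L_B = 0.49 × 0.233316 = 0.114325
  π_C·L_C = 0.09 × 0.197034 = 0.017733
Sum: 0.0990864 + 0.114325 + 0.017733 = 0.231144
P(Species A | 1.5 s) ≈ 0.429

0.429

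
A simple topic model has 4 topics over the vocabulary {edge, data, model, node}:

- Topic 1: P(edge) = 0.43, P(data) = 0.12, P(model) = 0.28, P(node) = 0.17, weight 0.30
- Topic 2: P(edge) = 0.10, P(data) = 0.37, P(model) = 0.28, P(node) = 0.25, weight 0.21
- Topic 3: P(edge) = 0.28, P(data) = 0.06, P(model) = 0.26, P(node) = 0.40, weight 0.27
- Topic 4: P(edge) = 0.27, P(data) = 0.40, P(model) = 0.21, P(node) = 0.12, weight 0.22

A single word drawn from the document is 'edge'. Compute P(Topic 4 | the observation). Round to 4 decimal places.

By Bayes' theorem, P(k | x) = π_k f_k(x) / Σ_j π_j f_j(x).
Categorical probabilities:
  f_1 = P(edge | comp) = 0.43
  f_2 = P(edge | comp) = 0.10
  f_3 = P(edge | comp) = 0.28
  f_4 = P(edge | comp) = 0.27
Multiply by the mixture weights:
  π_1·f_1 = 0.30 × 0.43 = 0.129
  π_2·f_2 = 0.21 × 0.1 = 0.021
  π_3·f_3 = 0.27 × 0.28 = 0.0756
  π_4·f_4 = 0.22 × 0.27 = 0.0594
Sum: 0.129 + 0.021 + 0.0756 + 0.0594 = 0.285
Responsibility of Topic 4: 0.0594 / 0.285 ≈ 0.2084

0.2084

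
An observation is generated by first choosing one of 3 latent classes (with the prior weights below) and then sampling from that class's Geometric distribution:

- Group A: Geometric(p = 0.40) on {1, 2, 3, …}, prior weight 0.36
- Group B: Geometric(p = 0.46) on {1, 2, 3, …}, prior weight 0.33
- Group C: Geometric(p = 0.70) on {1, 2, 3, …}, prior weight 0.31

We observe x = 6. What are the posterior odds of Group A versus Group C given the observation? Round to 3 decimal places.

Only the two components matter; the odds are (P(Z=i) f_i(x)) / (P(Z=j) f_j(x)).
Geometric probabilities:
  f_A = 0.031104
  f_B = 0.0211216
  f_C = 0.001701
Posterior odds = (P(Z=A)·f_A) / (P(Z=C)·f_C) = (0.36·0.031104) / (0.31·0.001701) = 0.0111974 / 0.00052731 ≈ 21.235

21.235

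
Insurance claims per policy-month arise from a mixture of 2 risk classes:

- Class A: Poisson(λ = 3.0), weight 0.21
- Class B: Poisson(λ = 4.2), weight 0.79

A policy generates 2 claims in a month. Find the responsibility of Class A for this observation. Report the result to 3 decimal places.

By Bayes' theorem, P(k | x) = P(Z=k) f_k(x) / Σ_j P(Z=j) f_j(x).
Poisson probabilities:
  f_A = 0.224042
  f_B = 0.132261
Multiply by the mixture weights:
  P(Z=A)·f_A = 0.21 × 0.224042 = 0.0470488
  P(Z=B)·f_B = 0.79 × 0.132261 = 0.104486
Marginal: 0.0470488 + 0.104486 = 0.151535
P(Class A | data) = 0.0470488 / 0.151535 ≈ 0.310

0.310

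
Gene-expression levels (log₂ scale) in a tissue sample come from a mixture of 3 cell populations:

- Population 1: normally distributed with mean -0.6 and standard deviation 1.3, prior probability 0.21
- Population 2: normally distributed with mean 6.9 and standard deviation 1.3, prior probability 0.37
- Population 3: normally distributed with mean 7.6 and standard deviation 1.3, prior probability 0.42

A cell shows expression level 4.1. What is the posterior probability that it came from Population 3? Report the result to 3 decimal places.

0.234

By Bayes' theorem, P(k | x) = P(Z=k) f_k(x) / Σ_j P(Z=j) f_j(x).
Normal densities:
  L_1 = (1/(1.3·√(2π)))·exp(−(4.1−-0.6)²/(2·1.3²)) = 0.306879·exp(-6.53550) = 0.000445281
  L_2 = (1/(1.3·√(2π)))·exp(−(4.1−6.9)²/(2·1.3²)) = 0.306879·exp(-2.31953) = 0.0301723
  L_3 = (1/(1.3·√(2π)))·exp(−(4.1−7.6)²/(2·1.3²)) = 0.306879·exp(-3.62426) = 0.00818409
Weight by the priors:
  P(Z=1)·L_1 = 0.21 × 0.000445281 = 9.35089e-05
  P(Z=2)·L_2 = 0.37 × 0.0301723 = 0.0111638
  P(Z=3)·L_3 = 0.42 × 0.00818409 = 0.00343732
Evidence: 9.35089e-05 + 0.0111638 + 0.00343732 = 0.0146946
P(Population 3 | 4.1) = 0.00343732 / 0.0146946 ≈ 0.234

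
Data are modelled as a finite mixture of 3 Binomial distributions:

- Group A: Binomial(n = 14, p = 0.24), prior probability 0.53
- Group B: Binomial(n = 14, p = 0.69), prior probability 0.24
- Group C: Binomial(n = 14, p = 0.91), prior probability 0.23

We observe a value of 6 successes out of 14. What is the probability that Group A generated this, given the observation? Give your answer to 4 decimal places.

0.8361

Apply Bayes' rule: the posterior for each component is proportional to its prior times its likelihood at x.
Evaluate each component's likelihood at the observed value:
  f_A = 0.0638751
  f_B = 0.0276403
  f_C = 7.34081e-06
Weight by the priors:
  P(Z=A)·f_A = 0.53 × 0.0638751 = 0.0338538
  P(Z=B)·f_B = 0.24 × 0.0276403 = 0.00663368
  P(Z=C)·f_C = 0.23 × 7.34081e-06 = 1.68839e-06
Normaliser: 0.0338538 + 0.00663368 + 1.68839e-06 = 0.0404892
So the posterior for Group A is 0.0338538 / 0.0404892 ≈ 0.8361.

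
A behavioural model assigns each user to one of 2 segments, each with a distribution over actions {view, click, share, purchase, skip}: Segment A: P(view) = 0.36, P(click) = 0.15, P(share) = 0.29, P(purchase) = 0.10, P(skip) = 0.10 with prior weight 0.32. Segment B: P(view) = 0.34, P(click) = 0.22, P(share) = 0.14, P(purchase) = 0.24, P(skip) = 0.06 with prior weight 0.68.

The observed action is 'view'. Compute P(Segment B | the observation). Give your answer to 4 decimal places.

0.6674

By Bayes' theorem, P(k | x) = P(Z=k) f_k(x) / Σ_j P(Z=j) f_j(x).
Evaluate each component's likelihood at the observed value:
  L_A = P(view | comp) = 0.36
  L_B = P(view | comp) = 0.34
Prior × likelihood for each component:
  P(Z=A)·L_A = 0.32 × 0.36 = 0.1152
  P(Z=B)·L_B = 0.68 × 0.34 = 0.2312
Sum: 0.1152 + 0.2312 = 0.3464
So the posterior for Segment B is 0.2312 / 0.3464 ≈ 0.6674.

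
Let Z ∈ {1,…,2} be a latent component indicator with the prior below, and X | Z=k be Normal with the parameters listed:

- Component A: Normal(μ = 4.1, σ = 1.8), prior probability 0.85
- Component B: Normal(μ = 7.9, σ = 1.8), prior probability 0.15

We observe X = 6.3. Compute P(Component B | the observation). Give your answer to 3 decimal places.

0.201

Apply Bayes' rule: the posterior for each component is proportional to its prior times its likelihood at x.
Normal densities:
  L_A = 0.105016
  L_B = 0.149302
Prior × likelihood for each component:
  π_A·L_A = 0.85 × 0.105016 = 0.0892639
  π_B·L_B = 0.15 × 0.149302 = 0.0223952
Sum: 0.0892639 + 0.0223952 = 0.111659
So the posterior for Component B is 0.0223952 / 0.111659 ≈ 0.201.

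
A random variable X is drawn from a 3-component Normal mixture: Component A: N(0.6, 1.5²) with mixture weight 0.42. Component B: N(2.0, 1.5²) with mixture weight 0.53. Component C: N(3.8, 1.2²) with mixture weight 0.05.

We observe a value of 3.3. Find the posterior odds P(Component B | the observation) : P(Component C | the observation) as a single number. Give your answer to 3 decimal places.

Posterior odds = (π_i f_i(x)) / (π_j f_j(x)); the normalising sum cancels.
Normal densities:
  p_A = (1/(1.5·√(2π)))·exp(−(3.3−0.6)²/(2·1.5²)) = 0.265962·exp(-1.62000) = 0.0526334
  p_B = (1/(1.5·√(2π)))·exp(−(3.3−2.0)²/(2·1.5²)) = 0.265962·exp(-0.37556) = 0.182691
  p_C = (1/(1.2·√(2π)))·exp(−(3.3−3.8)²/(2·1.2²)) = 0.332452·exp(-0.08681) = 0.30481
Posterior odds = (π_B·p_B) / (π_C·p_C) = (0.53·0.182691) / (0.05·0.30481) = 0.0968262 / 0.0152405 ≈ 6.353

6.353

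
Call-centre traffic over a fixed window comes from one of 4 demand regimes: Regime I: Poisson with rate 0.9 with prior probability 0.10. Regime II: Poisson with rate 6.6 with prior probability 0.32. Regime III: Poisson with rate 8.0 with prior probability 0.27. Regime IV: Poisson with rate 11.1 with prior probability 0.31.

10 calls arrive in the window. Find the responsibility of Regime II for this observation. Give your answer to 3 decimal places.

0.229

Apply Bayes' rule: the posterior for each component is proportional to its prior times its likelihood at x.
Component likelihoods at x = 10 calls:
  p_I = 3.90658e-08
  p_II = 0.058794
  p_III = 0.0992615
  p_IV = 0.118249
Prior × likelihood for each component:
  P(Z=I)·p_I = 0.10 × 3.90658e-08 = 3.90658e-09
  P(Z=II)·p_II = 0.32 × 0.058794 = 0.0188141
  P(Z=III)·p_III = 0.27 × 0.0992615 = 0.0268006
  P(Z=IV)·p_IV = 0.31 × 0.118249 = 0.0366572
Denominator: 3.90658e-09 + 0.0188141 + 0.0268006 + 0.0366572 = 0.0822719
Responsibility of Regime II: 0.0188141 / 0.0822719 ≈ 0.229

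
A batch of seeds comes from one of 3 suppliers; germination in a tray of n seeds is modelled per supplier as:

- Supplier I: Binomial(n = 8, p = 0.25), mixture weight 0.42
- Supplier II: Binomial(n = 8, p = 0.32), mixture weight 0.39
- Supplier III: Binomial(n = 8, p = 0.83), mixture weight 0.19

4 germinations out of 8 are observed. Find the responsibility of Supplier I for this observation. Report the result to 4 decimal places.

P(component k | x) = π_k·f_k(x) / marginal(x), where marginal(x) = Σ_j π_j·f_j(x).
Binomial probabilities:
  L_I = C(8,4)·0.25^4·0.75^4 = 70·0.00390625·0.316406 = 0.0865173
  L_II = C(8,4)·0.32^4·0.68^4 = 70·0.0104858·0.213814 = 0.15694
  L_III = C(8,4)·0.83^4·0.17^4 = 70·0.474583·0.00083521 = 0.0277464
Weight by the priors:
  π_I·L_I = 0.42 × 0.0865173 = 0.0363373
  π_II·L_II = 0.39 × 0.15694 = 0.0612066
  π_III·L_III = 0.19 × 0.0277464 = 0.00527181
Denominator: 0.0363373 + 0.0612066 + 0.00527181 = 0.102816
P(Supplier I | x) = 0.0363373 / 0.102816 ≈ 0.3534

0.3534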